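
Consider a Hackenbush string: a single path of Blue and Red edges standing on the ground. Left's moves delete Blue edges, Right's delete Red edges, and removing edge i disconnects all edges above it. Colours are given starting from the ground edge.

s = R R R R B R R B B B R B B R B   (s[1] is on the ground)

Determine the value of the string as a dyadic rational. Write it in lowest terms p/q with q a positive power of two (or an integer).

Prefix values for R R R R B R R B B B R B B R B via {L|R} + simplicity:
v(R) = { — | 0 } — -1
v(RR) = { — | -1; 0 } — -2
v(RRR) = { — | -2; -1; 0 } — -3
v(RRRR) = { — | -3; -2; -1; 0 } — -4
v(RRRRB) = { -4 | -3; -2; -1; 0 } — -7/2
v(RRRRBR) = { -4 | -7/2; -3; -2; -1; 0 } — -15/4
v(RRRRBRR) = { -4 | -15/4; -7/2; -3; -2; -1; 0 } — -31/8
v(RRRRBRRB) = { -4; -31/8 | -15/4; -7/2; -3; -2; -1; 0 } — -61/16
v(RRRRBRRBB) = { -4; -31/8; -61/16 | -15/4; -7/2; -3; -2; -1; 0 } — -121/32
v(RRRRBRRBBB) = { -4; -31/8; -61/16; -121/32 | -15/4; -7/2; -3; -2; -1; 0 } — -241/64
v(RRRRBRRBBBR) = { -4; -31/8; -61/16; -121/32 | -241/64; -15/4; -7/2; -3; -2; -1; 0 } — -483/128
v(RRRRBRRBBBRB) = { -4; -31/8; -61/16; -121/32; -483/128 | -241/64; -15/4; -7/2; -3; -2; -1; 0 } — -965/256
v(RRRRBRRBBBRBB) = { -4; -31/8; -61/16; -121/32; -483/128; -965/256 | -241/64; -15/4; -7/2; -3; -2; -1; 0 } — -1929/512
v(RRRRBRRBBBRBBR) = { -4; -31/8; -61/16; -121/32; -483/128; -965/256 | -1929/512; -241/64; -15/4; -7/2; -3; -2; -1; 0 } — -3859/1024
v(RRRRBRRBBBRBBRB) = { -4; -31/8; -61/16; -121/32; -483/128; -965/256; -3859/1024 | -1929/512; -241/64; -15/4; -7/2; -3; -2; -1; 0 } — -7717/2048

-7717/2048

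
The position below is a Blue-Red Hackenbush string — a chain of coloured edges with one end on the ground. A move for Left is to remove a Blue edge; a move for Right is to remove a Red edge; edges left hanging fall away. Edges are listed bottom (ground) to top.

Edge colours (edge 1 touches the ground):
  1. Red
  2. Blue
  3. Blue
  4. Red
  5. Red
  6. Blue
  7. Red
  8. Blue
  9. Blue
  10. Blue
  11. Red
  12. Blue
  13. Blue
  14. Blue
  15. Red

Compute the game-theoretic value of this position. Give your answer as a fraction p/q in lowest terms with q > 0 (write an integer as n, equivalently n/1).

-6691/16384

Recurse on prefixes of the 15-edge string Red Blue Blue Red Red Blue Red Blue Blue Blue Red Blue Blue Blue Red:
edge 1 of 15 (Red): {  | 0 } → -1
edge 2 of 15 (Blue): { -1 | 0 } → -1/2
edge 3 of 15 (Blue): { -1, -1/2 | 0 } → -1/4
edge 4 of 15 (Red): { -1, -1/2 | -1/4, 0 } → -3/8
edge 5 of 15 (Red): { -1, -1/2 | -3/8, -1/4, 0 } → -7/16
edge 6 of 15 (Blue): { -1, -1/2, -7/16 | -3/8, -1/4, 0 } → -13/32
edge 7 of 15 (Red): { -1, -1/2, -7/16 | -13/32, -3/8, -1/4, 0 } → -27/64
edge 8 of 15 (Blue): { -1, -1/2, -7/16, -27/64 | -13/32, -3/8, -1/4, 0 } → -53/128
edge 9 of 15 (Blue): { -1, -1/2, -7/16, -27/64, -53/128 | -13/32, -3/8, -1/4, 0 } → -105/256
edge 10 of 15 (Blue): { -1, -1/2, -7/16, -27/64, -53/128, -105/256 | -13/32, -3/8, -1/4, 0 } → -209/512
edge 11 of 15 (Red): { -1, -1/2, -7/16, -27/64, -53/128, -105/256 | -209/512, -13/32, -3/8, -1/4, 0 } → -419/1024
edge 12 of 15 (Blue): { -1, -1/2, -7/16, -27/64, -53/128, -105/256, -419/1024 | -209/512, -13/32, -3/8, -1/4, 0 } → -837/2048
edge 13 of 15 (Blue): { -1, -1/2, -7/16, -27/64, -53/128, -105/256, -419/1024, -837/2048 | -209/512, -13/32, -3/8, -1/4, 0 } → -1673/4096
edge 14 of 15 (Blue): { -1, -1/2, -7/16, -27/64, -53/128, -105/256, -419/1024, -837/2048, -1673/4096 | -209/512, -13/32, -3/8, -1/4, 0 } → -3345/8192
edge 15 of 15 (Red): { -1, -1/2, -7/16, -27/64, -53/128, -105/256, -419/1024, -837/2048, -1673/4096 | -3345/8192, -209/512, -13/32, -3/8, -1/4, 0 } → -6691/16384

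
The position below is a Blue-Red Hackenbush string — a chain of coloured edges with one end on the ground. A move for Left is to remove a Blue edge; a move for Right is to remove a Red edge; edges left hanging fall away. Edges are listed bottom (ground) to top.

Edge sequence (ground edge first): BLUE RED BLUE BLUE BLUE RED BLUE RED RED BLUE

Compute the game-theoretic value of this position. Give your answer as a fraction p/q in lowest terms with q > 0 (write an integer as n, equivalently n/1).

v(B) = { 0 | · } — 1
v(BR) = { 0 | 1 } — 1/2
v(BRB) = { 0 1/2 | 1 } — 3/4
v(BRBB) = { 0 1/2 3/4 | 1 } — 7/8
v(BRBBB) = { 0 1/2 3/4 7/8 | 1 } — 15/16
v(BRBBBR) = { 0 1/2 3/4 7/8 | 15/16 1 } — 29/32
v(BRBBBRB) = { 0 1/2 3/4 7/8 29/32 | 15/16 1 } — 59/64
v(BRBBBRBR) = { 0 1/2 3/4 7/8 29/32 | 59/64 15/16 1 } — 117/128
v(BRBBBRBRR) = { 0 1/2 3/4 7/8 29/32 | 117/128 59/64 15/16 1 } — 233/256
v(BRBBBRBRRB) = { 0 1/2 3/4 7/8 29/32 233/256 | 117/128 59/64 15/16 1 } — 467/512

467/512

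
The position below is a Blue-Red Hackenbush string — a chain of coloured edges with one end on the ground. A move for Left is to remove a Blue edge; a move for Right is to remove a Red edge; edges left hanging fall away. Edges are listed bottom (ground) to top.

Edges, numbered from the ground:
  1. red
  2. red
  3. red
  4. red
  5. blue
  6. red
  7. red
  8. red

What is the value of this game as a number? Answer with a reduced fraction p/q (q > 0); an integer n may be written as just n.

-63/16

1 of 8 · r · max L −∞ · min R 0 => -1
2 of 8 · rr · max L −∞ · min R -1 => -2
3 of 8 · rrr · max L −∞ · min R -2 => -3
4 of 8 · rrrr · max L −∞ · min R -3 => -4
5 of 8 · rrrrb · max L -4 · min R -3 => -7/2
6 of 8 · rrrrbr · max L -4 · min R -7/2 => -15/4
7 of 8 · rrrrbrr · max L -4 · min R -15/4 => -31/8
8 of 8 · rrrrbrrr · max L -4 · min R -31/8 => -63/16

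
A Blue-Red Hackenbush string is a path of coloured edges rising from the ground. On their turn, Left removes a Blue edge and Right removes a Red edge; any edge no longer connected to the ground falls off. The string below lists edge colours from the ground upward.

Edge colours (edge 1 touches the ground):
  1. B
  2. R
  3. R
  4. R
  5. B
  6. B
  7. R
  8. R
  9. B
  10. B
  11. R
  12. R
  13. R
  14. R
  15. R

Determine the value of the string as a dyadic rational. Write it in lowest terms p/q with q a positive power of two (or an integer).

3265/16384

val_1 [B]  L=[0]  R=[(no moves)]  -> 1
val_2 [BR]  L=[0]  R=[1]  -> 1/2
val_3 [BRR]  L=[0]  R=[1/2,1]  -> 1/4
val_4 [BRRR]  L=[0]  R=[1/4,1/2,1]  -> 1/8
val_5 [BRRRB]  L=[0,1/8]  R=[1/4,1/2,1]  -> 3/16
val_6 [BRRRBB]  L=[0,1/8,3/16]  R=[1/4,1/2,1]  -> 7/32
val_7 [BRRRBBR]  L=[0,1/8,3/16]  R=[7/32,1/4,1/2,1]  -> 13/64
val_8 [BRRRBBRR]  L=[0,1/8,3/16]  R=[13/64,7/32,1/4,1/2,1]  -> 25/128
val_9 [BRRRBBRRB]  L=[0,1/8,3/16,25/128]  R=[13/64,7/32,1/4,1/2,1]  -> 51/256
val_10 [BRRRBBRRBB]  L=[0,1/8,3/16,25/128,51/256]  R=[13/64,7/32,1/4,1/2,1]  -> 103/512
val_11 [BRRRBBRRBBR]  L=[0,1/8,3/16,25/128,51/256]  R=[103/512,13/64,7/32,1/4,1/2,1]  -> 205/1024
val_12 [BRRRBBRRBBRR]  L=[0,1/8,3/16,25/128,51/256]  R=[205/1024,103/512,13/64,7/32,1/4,1/2,1]  -> 409/2048
val_13 [BRRRBBRRBBRRR]  L=[0,1/8,3/16,25/128,51/256]  R=[409/2048,205/1024,103/512,13/64,7/32,1/4,1/2,1]  -> 817/4096
val_14 [BRRRBBRRBBRRRR]  L=[0,1/8,3/16,25/128,51/256]  R=[817/4096,409/2048,205/1024,103/512,13/64,7/32,1/4,1/2,1]  -> 1633/8192
val_15 [BRRRBBRRBBRRRRR]  L=[0,1/8,3/16,25/128,51/256]  R=[1633/8192,817/4096,409/2048,205/1024,103/512,13/64,7/32,1/4,1/2,1]  -> 3265/16384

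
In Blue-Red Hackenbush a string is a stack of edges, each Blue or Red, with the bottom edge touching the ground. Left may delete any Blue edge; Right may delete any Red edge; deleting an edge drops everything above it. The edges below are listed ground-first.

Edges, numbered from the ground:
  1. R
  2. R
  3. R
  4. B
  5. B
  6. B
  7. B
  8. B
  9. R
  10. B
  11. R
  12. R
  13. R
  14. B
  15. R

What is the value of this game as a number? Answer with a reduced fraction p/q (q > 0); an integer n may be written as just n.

R: Left { — }, Right { 0 } gives simplest -1
RR: Left { — }, Right { -1 0 } gives simplest -2
RRR: Left { — }, Right { -2 -1 0 } gives simplest -3
RRRB: Left { -3 }, Right { -2 -1 0 } gives simplest -5/2
RRRBB: Left { -3 -5/2 }, Right { -2 -1 0 } gives simplest -9/4
RRRBBB: Left { -3 -5/2 -9/4 }, Right { -2 -1 0 } gives simplest -17/8
RRRBBBB: Left { -3 -5/2 -9/4 -17/8 }, Right { -2 -1 0 } gives simplest -33/16
RRRBBBBB: Left { -3 -5/2 -9/4 -17/8 -33/16 }, Right { -2 -1 0 } gives simplest -65/32
RRRBBBBBR: Left { -3 -5/2 -9/4 -17/8 -33/16 }, Right { -65/32 -2 -1 0 } gives simplest -131/64
RRRBBBBBRB: Left { -3 -5/2 -9/4 -17/8 -33/16 -131/64 }, Right { -65/32 -2 -1 0 } gives simplest -261/128
RRRBBBBBRBR: Left { -3 -5/2 -9/4 -17/8 -33/16 -131/64 }, Right { -261/128 -65/32 -2 -1 0 } gives simplest -523/256
RRRBBBBBRBRR: Left { -3 -5/2 -9/4 -17/8 -33/16 -131/64 }, Right { -523/256 -261/128 -65/32 -2 -1 0 } gives simplest -1047/512
RRRBBBBBRBRRR: Left { -3 -5/2 -9/4 -17/8 -33/16 -131/64 }, Right { -1047/512 -523/256 -261/128 -65/32 -2 -1 0 } gives simplest -2095/1024
RRRBBBBBRBRRRB: Left { -3 -5/2 -9/4 -17/8 -33/16 -131/64 -2095/1024 }, Right { -1047/512 -523/256 -261/128 -65/32 -2 -1 0 } gives simplest -4189/2048
RRRBBBBBRBRRRBR: Left { -3 -5/2 -9/4 -17/8 -33/16 -131/64 -2095/1024 }, Right { -4189/2048 -1047/512 -523/256 -261/128 -65/32 -2 -1 0 } gives simplest -8379/4096

-8379/4096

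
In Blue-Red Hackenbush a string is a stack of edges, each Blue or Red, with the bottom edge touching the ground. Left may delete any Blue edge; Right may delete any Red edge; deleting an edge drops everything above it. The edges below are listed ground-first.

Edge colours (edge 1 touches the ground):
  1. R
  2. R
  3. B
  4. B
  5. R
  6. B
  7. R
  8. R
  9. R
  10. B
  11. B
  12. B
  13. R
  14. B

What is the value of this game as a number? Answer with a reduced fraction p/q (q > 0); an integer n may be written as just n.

Prefix values for R R B B R B R R R B B B R B via {L|R} + simplicity:
edge 1 of 14 (R): { (no moves) | 0 } => -1
edge 2 of 14 (R): { (no moves) | -1,0 } => -2
edge 3 of 14 (B): { -2 | -1,0 } => -3/2
edge 4 of 14 (B): { -2,-3/2 | -1,0 } => -5/4
edge 5 of 14 (R): { -2,-3/2 | -5/4,-1,0 } => -11/8
edge 6 of 14 (B): { -2,-3/2,-11/8 | -5/4,-1,0 } => -21/16
edge 7 of 14 (R): { -2,-3/2,-11/8 | -21/16,-5/4,-1,0 } => -43/32
edge 8 of 14 (R): { -2,-3/2,-11/8 | -43/32,-21/16,-5/4,-1,0 } => -87/64
edge 9 of 14 (R): { -2,-3/2,-11/8 | -87/64,-43/32,-21/16,-5/4,-1,0 } => -175/128
edge 10 of 14 (B): { -2,-3/2,-11/8,-175/128 | -87/64,-43/32,-21/16,-5/4,-1,0 } => -349/256
edge 11 of 14 (B): { -2,-3/2,-11/8,-175/128,-349/256 | -87/64,-43/32,-21/16,-5/4,-1,0 } => -697/512
edge 12 of 14 (B): { -2,-3/2,-11/8,-175/128,-349/256,-697/512 | -87/64,-43/32,-21/16,-5/4,-1,0 } => -1393/1024
edge 13 of 14 (R): { -2,-3/2,-11/8,-175/128,-349/256,-697/512 | -1393/1024,-87/64,-43/32,-21/16,-5/4,-1,0 } => -2787/2048
edge 14 of 14 (B): { -2,-3/2,-11/8,-175/128,-349/256,-697/512,-2787/2048 | -1393/1024,-87/64,-43/32,-21/16,-5/4,-1,0 } => -5573/4096

-5573/4096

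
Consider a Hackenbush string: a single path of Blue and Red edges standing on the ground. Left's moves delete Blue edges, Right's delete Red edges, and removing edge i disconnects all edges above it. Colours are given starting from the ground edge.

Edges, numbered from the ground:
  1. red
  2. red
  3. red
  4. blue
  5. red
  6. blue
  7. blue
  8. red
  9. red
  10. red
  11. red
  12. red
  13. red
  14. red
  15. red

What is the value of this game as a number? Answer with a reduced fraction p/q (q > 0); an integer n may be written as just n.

Recurse on prefixes of the 15-edge string red red red blue red blue blue red red red red red red red red:
1 of 15 · r · max L −∞ · min R 0 gives -1
2 of 15 · rr · max L −∞ · min R -1 gives -2
3 of 15 · rrr · max L −∞ · min R -2 gives -3
4 of 15 · rrrb · max L -3 · min R -2 gives -5/2
5 of 15 · rrrbr · max L -3 · min R -5/2 gives -11/4
6 of 15 · rrrbrb · max L -11/4 · min R -5/2 gives -21/8
7 of 15 · rrrbrbb · max L -21/8 · min R -5/2 gives -41/16
8 of 15 · rrrbrbbr · max L -21/8 · min R -41/16 gives -83/32
9 of 15 · rrrbrbbrr · max L -21/8 · min R -83/32 gives -167/64
10 of 15 · rrrbrbbrrr · max L -21/8 · min R -167/64 gives -335/128
11 of 15 · rrrbrbbrrrr · max L -21/8 · min R -335/128 gives -671/256
12 of 15 · rrrbrbbrrrrr · max L -21/8 · min R -671/256 gives -1343/512
13 of 15 · rrrbrbbrrrrrr · max L -21/8 · min R -1343/512 gives -2687/1024
14 of 15 · rrrbrbbrrrrrrr · max L -21/8 · min R -2687/1024 gives -5375/2048
15 of 15 · rrrbrbbrrrrrrrr · max L -21/8 · min R -5375/2048 gives -10751/4096

-10751/4096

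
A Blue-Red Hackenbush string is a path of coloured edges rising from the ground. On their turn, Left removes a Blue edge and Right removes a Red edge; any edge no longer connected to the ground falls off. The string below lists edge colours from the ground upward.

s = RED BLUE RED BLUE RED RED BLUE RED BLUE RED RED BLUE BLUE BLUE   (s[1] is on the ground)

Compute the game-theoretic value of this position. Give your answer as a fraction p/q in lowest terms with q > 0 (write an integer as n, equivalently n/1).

Recurse on prefixes of the 14-edge string RED BLUE RED BLUE RED RED BLUE RED BLUE RED RED BLUE BLUE BLUE:
edge 1 of 14 (RED): { (no moves) | 0 } => -1
edge 2 of 14 (BLUE): { -1 | 0 } => -1/2
edge 3 of 14 (RED): { -1 | -1/2; 0 } => -3/4
edge 4 of 14 (BLUE): { -1; -3/4 | -1/2; 0 } => -5/8
edge 5 of 14 (RED): { -1; -3/4 | -5/8; -1/2; 0 } => -11/16
edge 6 of 14 (RED): { -1; -3/4 | -11/16; -5/8; -1/2; 0 } => -23/32
edge 7 of 14 (BLUE): { -1; -3/4; -23/32 | -11/16; -5/8; -1/2; 0 } => -45/64
edge 8 of 14 (RED): { -1; -3/4; -23/32 | -45/64; -11/16; -5/8; -1/2; 0 } => -91/128
edge 9 of 14 (BLUE): { -1; -3/4; -23/32; -91/128 | -45/64; -11/16; -5/8; -1/2; 0 } => -181/256
edge 10 of 14 (RED): { -1; -3/4; -23/32; -91/128 | -181/256; -45/64; -11/16; -5/8; -1/2; 0 } => -363/512
edge 11 of 14 (RED): { -1; -3/4; -23/32; -91/128 | -363/512; -181/256; -45/64; -11/16; -5/8; -1/2; 0 } => -727/1024
edge 12 of 14 (BLUE): { -1; -3/4; -23/32; -91/128; -727/1024 | -363/512; -181/256; -45/64; -11/16; -5/8; -1/2; 0 } => -1453/2048
edge 13 of 14 (BLUE): { -1; -3/4; -23/32; -91/128; -727/1024; -1453/2048 | -363/512; -181/256; -45/64; -11/16; -5/8; -1/2; 0 } => -2905/4096
edge 14 of 14 (BLUE): { -1; -3/4; -23/32; -91/128; -727/1024; -1453/2048; -2905/4096 | -363/512; -181/256; -45/64; -11/16; -5/8; -1/2; 0 } => -5809/8192

-5809/8192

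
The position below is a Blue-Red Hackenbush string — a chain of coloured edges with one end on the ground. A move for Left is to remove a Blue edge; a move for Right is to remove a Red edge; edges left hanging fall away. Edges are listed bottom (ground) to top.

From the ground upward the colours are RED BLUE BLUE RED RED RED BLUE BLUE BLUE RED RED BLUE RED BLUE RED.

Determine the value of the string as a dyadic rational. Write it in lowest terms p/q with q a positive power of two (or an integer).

-7275/16384

Build g(s[:k]) for k = 1..15, string s = RED BLUE BLUE RED RED RED BLUE BLUE BLUE RED RED BLUE RED BLUE RED.
edge 1 of 15 (RED): { none | 0 } -> -1
edge 2 of 15 (BLUE): { -1 | 0 } -> -1/2
edge 3 of 15 (BLUE): { -1 -1/2 | 0 } -> -1/4
edge 4 of 15 (RED): { -1 -1/2 | -1/4 0 } -> -3/8
edge 5 of 15 (RED): { -1 -1/2 | -3/8 -1/4 0 } -> -7/16
edge 6 of 15 (RED): { -1 -1/2 | -7/16 -3/8 -1/4 0 } -> -15/32
edge 7 of 15 (BLUE): { -1 -1/2 -15/32 | -7/16 -3/8 -1/4 0 } -> -29/64
edge 8 of 15 (BLUE): { -1 -1/2 -15/32 -29/64 | -7/16 -3/8 -1/4 0 } -> -57/128
edge 9 of 15 (BLUE): { -1 -1/2 -15/32 -29/64 -57/128 | -7/16 -3/8 -1/4 0 } -> -113/256
edge 10 of 15 (RED): { -1 -1/2 -15/32 -29/64 -57/128 | -113/256 -7/16 -3/8 -1/4 0 } -> -227/512
edge 11 of 15 (RED): { -1 -1/2 -15/32 -29/64 -57/128 | -227/512 -113/256 -7/16 -3/8 -1/4 0 } -> -455/1024
edge 12 of 15 (BLUE): { -1 -1/2 -15/32 -29/64 -57/128 -455/1024 | -227/512 -113/256 -7/16 -3/8 -1/4 0 } -> -909/2048
edge 13 of 15 (RED): { -1 -1/2 -15/32 -29/64 -57/128 -455/1024 | -909/2048 -227/512 -113/256 -7/16 -3/8 -1/4 0 } -> -1819/4096
edge 14 of 15 (BLUE): { -1 -1/2 -15/32 -29/64 -57/128 -455/1024 -1819/4096 | -909/2048 -227/512 -113/256 -7/16 -3/8 -1/4 0 } -> -3637/8192
edge 15 of 15 (RED): { -1 -1/2 -15/32 -29/64 -57/128 -455/1024 -1819/4096 | -3637/8192 -909/2048 -227/512 -113/256 -7/16 -3/8 -1/4 0 } -> -7275/16384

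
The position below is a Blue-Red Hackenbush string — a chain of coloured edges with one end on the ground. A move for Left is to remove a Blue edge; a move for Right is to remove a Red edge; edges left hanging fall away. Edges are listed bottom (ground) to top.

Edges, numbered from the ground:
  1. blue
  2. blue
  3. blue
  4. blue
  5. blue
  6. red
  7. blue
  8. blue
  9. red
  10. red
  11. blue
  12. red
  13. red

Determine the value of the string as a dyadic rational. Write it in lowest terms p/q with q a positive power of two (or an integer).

b: Left { 0 }, Right { none } — simplest 1
bb: Left { 0, 1 }, Right { none } — simplest 2
bbb: Left { 0, 1, 2 }, Right { none } — simplest 3
bbbb: Left { 0, 1, 2, 3 }, Right { none } — simplest 4
bbbbb: Left { 0, 1, 2, 3, 4 }, Right { none } — simplest 5
bbbbbr: Left { 0, 1, 2, 3, 4 }, Right { 5 } — simplest 9/2
bbbbbrb: Left { 0, 1, 2, 3, 4, 9/2 }, Right { 5 } — simplest 19/4
bbbbbrbb: Left { 0, 1, 2, 3, 4, 9/2, 19/4 }, Right { 5 } — simplest 39/8
bbbbbrbbr: Left { 0, 1, 2, 3, 4, 9/2, 19/4 }, Right { 39/8, 5 } — simplest 77/16
bbbbbrbbrr: Left { 0, 1, 2, 3, 4, 9/2, 19/4 }, Right { 77/16, 39/8, 5 } — simplest 153/32
bbbbbrbbrrb: Left { 0, 1, 2, 3, 4, 9/2, 19/4, 153/32 }, Right { 77/16, 39/8, 5 } — simplest 307/64
bbbbbrbbrrbr: Left { 0, 1, 2, 3, 4, 9/2, 19/4, 153/32 }, Right { 307/64, 77/16, 39/8, 5 } — simplest 613/128
bbbbbrbbrrbrr: Left { 0, 1, 2, 3, 4, 9/2, 19/4, 153/32 }, Right { 613/128, 307/64, 77/16, 39/8, 5 } — simplest 1225/256

1225/256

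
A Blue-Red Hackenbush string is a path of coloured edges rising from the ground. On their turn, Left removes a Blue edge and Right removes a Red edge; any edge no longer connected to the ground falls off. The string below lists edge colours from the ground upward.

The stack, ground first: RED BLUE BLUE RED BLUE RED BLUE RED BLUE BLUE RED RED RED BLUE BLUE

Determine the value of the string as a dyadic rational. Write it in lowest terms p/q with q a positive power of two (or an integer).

-5433/16384

Prefix values for RED BLUE BLUE RED BLUE RED BLUE RED BLUE BLUE RED RED RED BLUE BLUE via {L|R} + simplicity:
val(R) = { — | 0 } -> -1
val(RB) = { -1 | 0 } -> -1/2
val(RBB) = { -1,-1/2 | 0 } -> -1/4
val(RBBR) = { -1,-1/2 | -1/4,0 } -> -3/8
val(RBBRB) = { -1,-1/2,-3/8 | -1/4,0 } -> -5/16
val(RBBRBR) = { -1,-1/2,-3/8 | -5/16,-1/4,0 } -> -11/32
val(RBBRBRB) = { -1,-1/2,-3/8,-11/32 | -5/16,-1/4,0 } -> -21/64
val(RBBRBRBR) = { -1,-1/2,-3/8,-11/32 | -21/64,-5/16,-1/4,0 } -> -43/128
val(RBBRBRBRB) = { -1,-1/2,-3/8,-11/32,-43/128 | -21/64,-5/16,-1/4,0 } -> -85/256
val(RBBRBRBRBB) = { -1,-1/2,-3/8,-11/32,-43/128,-85/256 | -21/64,-5/16,-1/4,0 } -> -169/512
val(RBBRBRBRBBR) = { -1,-1/2,-3/8,-11/32,-43/128,-85/256 | -169/512,-21/64,-5/16,-1/4,0 } -> -339/1024
val(RBBRBRBRBBRR) = { -1,-1/2,-3/8,-11/32,-43/128,-85/256 | -339/1024,-169/512,-21/64,-5/16,-1/4,0 } -> -679/2048
val(RBBRBRBRBBRRR) = { -1,-1/2,-3/8,-11/32,-43/128,-85/256 | -679/2048,-339/1024,-169/512,-21/64,-5/16,-1/4,0 } -> -1359/4096
val(RBBRBRBRBBRRRB) = { -1,-1/2,-3/8,-11/32,-43/128,-85/256,-1359/4096 | -679/2048,-339/1024,-169/512,-21/64,-5/16,-1/4,0 } -> -2717/8192
val(RBBRBRBRBBRRRBB) = { -1,-1/2,-3/8,-11/32,-43/128,-85/256,-1359/4096,-2717/8192 | -679/2048,-339/1024,-169/512,-21/64,-5/16,-1/4,0 } -> -5433/16384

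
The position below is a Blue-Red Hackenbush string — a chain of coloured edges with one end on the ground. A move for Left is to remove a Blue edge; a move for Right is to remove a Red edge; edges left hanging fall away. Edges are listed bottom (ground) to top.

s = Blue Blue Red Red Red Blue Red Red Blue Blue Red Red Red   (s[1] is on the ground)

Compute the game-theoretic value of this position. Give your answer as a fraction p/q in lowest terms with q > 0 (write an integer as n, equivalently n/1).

2353/2048

Build g(s[:k]) for k = 1..13, string s = Blue Blue Red Red Red Blue Red Red Blue Blue Red Red Red.
1 of 13 · B · max L 0 · min R +∞ ⇒ 1
2 of 13 · BB · max L 1 · min R +∞ ⇒ 2
3 of 13 · BBR · max L 1 · min R 2 ⇒ 3/2
4 of 13 · BBRR · max L 1 · min R 3/2 ⇒ 5/4
5 of 13 · BBRRR · max L 1 · min R 5/4 ⇒ 9/8
6 of 13 · BBRRRB · max L 9/8 · min R 5/4 ⇒ 19/16
7 of 13 · BBRRRBR · max L 9/8 · min R 19/16 ⇒ 37/32
8 of 13 · BBRRRBRR · max L 9/8 · min R 37/32 ⇒ 73/64
9 of 13 · BBRRRBRRB · max L 73/64 · min R 37/32 ⇒ 147/128
10 of 13 · BBRRRBRRBB · max L 147/128 · min R 37/32 ⇒ 295/256
11 of 13 · BBRRRBRRBBR · max L 147/128 · min R 295/256 ⇒ 589/512
12 of 13 · BBRRRBRRBBRR · max L 147/128 · min R 589/512 ⇒ 1177/1024
13 of 13 · BBRRRBRRBBRRR · max L 147/128 · min R 1177/1024 ⇒ 2353/2048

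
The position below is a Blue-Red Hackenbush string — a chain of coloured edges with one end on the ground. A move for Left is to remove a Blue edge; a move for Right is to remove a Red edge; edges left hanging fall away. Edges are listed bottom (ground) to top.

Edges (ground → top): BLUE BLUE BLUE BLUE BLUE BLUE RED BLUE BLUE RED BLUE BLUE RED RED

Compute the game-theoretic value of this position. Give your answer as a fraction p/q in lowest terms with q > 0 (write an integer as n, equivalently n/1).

1497/256

B: Left { 0 }, Right { none } gives simplest 1
BB: Left { 0,1 }, Right { none } gives simplest 2
BBB: Left { 0,1,2 }, Right { none } gives simplest 3
BBBB: Left { 0,1,2,3 }, Right { none } gives simplest 4
BBBBB: Left { 0,1,2,3,4 }, Right { none } gives simplest 5
BBBBBB: Left { 0,1,2,3,4,5 }, Right { none } gives simplest 6
BBBBBBR: Left { 0,1,2,3,4,5 }, Right { 6 } gives simplest 11/2
BBBBBBRB: Left { 0,1,2,3,4,5,11/2 }, Right { 6 } gives simplest 23/4
BBBBBBRBB: Left { 0,1,2,3,4,5,11/2,23/4 }, Right { 6 } gives simplest 47/8
BBBBBBRBBR: Left { 0,1,2,3,4,5,11/2,23/4 }, Right { 47/8,6 } gives simplest 93/16
BBBBBBRBBRB: Left { 0,1,2,3,4,5,11/2,23/4,93/16 }, Right { 47/8,6 } gives simplest 187/32
BBBBBBRBBRBB: Left { 0,1,2,3,4,5,11/2,23/4,93/16,187/32 }, Right { 47/8,6 } gives simplest 375/64
BBBBBBRBBRBBR: Left { 0,1,2,3,4,5,11/2,23/4,93/16,187/32 }, Right { 375/64,47/8,6 } gives simplest 749/128
BBBBBBRBBRBBRR: Left { 0,1,2,3,4,5,11/2,23/4,93/16,187/32 }, Right { 749/128,375/64,47/8,6 } gives simplest 1497/256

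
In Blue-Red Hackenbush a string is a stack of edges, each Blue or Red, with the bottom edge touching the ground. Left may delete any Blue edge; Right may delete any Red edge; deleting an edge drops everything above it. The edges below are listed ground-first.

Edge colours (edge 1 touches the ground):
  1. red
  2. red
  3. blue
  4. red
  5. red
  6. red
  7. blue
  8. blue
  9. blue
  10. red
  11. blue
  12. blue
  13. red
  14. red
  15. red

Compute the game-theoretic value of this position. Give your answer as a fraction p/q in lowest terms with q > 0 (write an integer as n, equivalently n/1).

-15439/8192

Prefix values for red red blue red red red blue blue blue red blue blue red red red via {L|R} + simplicity:
1 of 15 · r · max L −∞ · min R 0 — -1
2 of 15 · rr · max L −∞ · min R -1 — -2
3 of 15 · rrb · max L -2 · min R -1 — -3/2
4 of 15 · rrbr · max L -2 · min R -3/2 — -7/4
5 of 15 · rrbrr · max L -2 · min R -7/4 — -15/8
6 of 15 · rrbrrr · max L -2 · min R -15/8 — -31/16
7 of 15 · rrbrrrb · max L -31/16 · min R -15/8 — -61/32
8 of 15 · rrbrrrbb · max L -61/32 · min R -15/8 — -121/64
9 of 15 · rrbrrrbbb · max L -121/64 · min R -15/8 — -241/128
10 of 15 · rrbrrrbbbr · max L -121/64 · min R -241/128 — -483/256
11 of 15 · rrbrrrbbbrb · max L -483/256 · min R -241/128 — -965/512
12 of 15 · rrbrrrbbbrbb · max L -965/512 · min R -241/128 — -1929/1024
13 of 15 · rrbrrrbbbrbbr · max L -965/512 · min R -1929/1024 — -3859/2048
14 of 15 · rrbrrrbbbrbbrr · max L -965/512 · min R -3859/2048 — -7719/4096
15 of 15 · rrbrrrbbbrbbrrr · max L -965/512 · min R -7719/4096 — -15439/8192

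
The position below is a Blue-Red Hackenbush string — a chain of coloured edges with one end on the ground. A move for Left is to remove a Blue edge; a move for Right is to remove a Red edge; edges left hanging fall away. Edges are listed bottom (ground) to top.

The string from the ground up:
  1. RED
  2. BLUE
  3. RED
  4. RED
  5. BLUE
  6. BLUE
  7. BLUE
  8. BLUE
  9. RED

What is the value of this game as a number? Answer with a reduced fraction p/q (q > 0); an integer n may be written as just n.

Prefix values for RED BLUE RED RED BLUE BLUE BLUE BLUE RED via {L|R} + simplicity:
step 1: add RED to get R; options L={ — } R={ 0 } so -1
step 2: add BLUE to get RB; options L={ -1 } R={ 0 } so -1/2
step 3: add RED to get RBR; options L={ -1 } R={ -1/2,0 } so -3/4
step 4: add RED to get RBRR; options L={ -1 } R={ -3/4,-1/2,0 } so -7/8
step 5: add BLUE to get RBRRB; options L={ -1,-7/8 } R={ -3/4,-1/2,0 } so -13/16
step 6: add BLUE to get RBRRBB; options L={ -1,-7/8,-13/16 } R={ -3/4,-1/2,0 } so -25/32
step 7: add BLUE to get RBRRBBB; options L={ -1,-7/8,-13/16,-25/32 } R={ -3/4,-1/2,0 } so -49/64
step 8: add BLUE to get RBRRBBBB; options L={ -1,-7/8,-13/16,-25/32,-49/64 } R={ -3/4,-1/2,0 } so -97/128
step 9: add RED to get RBRRBBBBR; options L={ -1,-7/8,-13/16,-25/32,-49/64 } R={ -97/128,-3/4,-1/2,0 } so -195/256

-195/256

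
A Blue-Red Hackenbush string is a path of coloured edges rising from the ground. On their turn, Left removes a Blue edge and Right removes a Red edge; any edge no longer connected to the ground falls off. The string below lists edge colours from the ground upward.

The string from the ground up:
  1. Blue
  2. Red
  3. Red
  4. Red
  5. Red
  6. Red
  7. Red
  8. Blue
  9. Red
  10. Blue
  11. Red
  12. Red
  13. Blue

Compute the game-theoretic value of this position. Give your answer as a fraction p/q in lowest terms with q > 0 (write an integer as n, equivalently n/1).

83/4096

1 of 13 · B · max L 0 · min R +∞ = 1
2 of 13 · BR · max L 0 · min R 1 = 1/2
3 of 13 · BRR · max L 0 · min R 1/2 = 1/4
4 of 13 · BRRR · max L 0 · min R 1/4 = 1/8
5 of 13 · BRRRR · max L 0 · min R 1/8 = 1/16
6 of 13 · BRRRRR · max L 0 · min R 1/16 = 1/32
7 of 13 · BRRRRRR · max L 0 · min R 1/32 = 1/64
8 of 13 · BRRRRRRB · max L 1/64 · min R 1/32 = 3/128
9 of 13 · BRRRRRRBR · max L 1/64 · min R 3/128 = 5/256
10 of 13 · BRRRRRRBRB · max L 5/256 · min R 3/128 = 11/512
11 of 13 · BRRRRRRBRBR · max L 5/256 · min R 11/512 = 21/1024
12 of 13 · BRRRRRRBRBRR · max L 5/256 · min R 21/1024 = 41/2048
13 of 13 · BRRRRRRBRBRRB · max L 41/2048 · min R 21/1024 = 83/4096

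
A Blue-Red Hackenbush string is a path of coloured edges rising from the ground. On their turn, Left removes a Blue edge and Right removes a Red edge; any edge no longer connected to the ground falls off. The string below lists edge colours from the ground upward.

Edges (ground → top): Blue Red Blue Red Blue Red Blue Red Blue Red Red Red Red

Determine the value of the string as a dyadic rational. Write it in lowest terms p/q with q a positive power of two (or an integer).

2721/4096

B: Left { 0 }, Right { (no moves) } — simplest 1
BR: Left { 0 }, Right { 1 } — simplest 1/2
BRB: Left { 0 1/2 }, Right { 1 } — simplest 3/4
BRBR: Left { 0 1/2 }, Right { 3/4 1 } — simplest 5/8
BRBRB: Left { 0 1/2 5/8 }, Right { 3/4 1 } — simplest 11/16
BRBRBR: Left { 0 1/2 5/8 }, Right { 11/16 3/4 1 } — simplest 21/32
BRBRBRB: Left { 0 1/2 5/8 21/32 }, Right { 11/16 3/4 1 } — simplest 43/64
BRBRBRBR: Left { 0 1/2 5/8 21/32 }, Right { 43/64 11/16 3/4 1 } — simplest 85/128
BRBRBRBRB: Left { 0 1/2 5/8 21/32 85/128 }, Right { 43/64 11/16 3/4 1 } — simplest 171/256
BRBRBRBRBR: Left { 0 1/2 5/8 21/32 85/128 }, Right { 171/256 43/64 11/16 3/4 1 } — simplest 341/512
BRBRBRBRBRR: Left { 0 1/2 5/8 21/32 85/128 }, Right { 341/512 171/256 43/64 11/16 3/4 1 } — simplest 681/1024
BRBRBRBRBRRR: Left { 0 1/2 5/8 21/32 85/128 }, Right { 681/1024 341/512 171/256 43/64 11/16 3/4 1 } — simplest 1361/2048
BRBRBRBRBRRRR: Left { 0 1/2 5/8 21/32 85/128 }, Right { 1361/2048 681/1024 341/512 171/256 43/64 11/16 3/4 1 } — simplest 2721/4096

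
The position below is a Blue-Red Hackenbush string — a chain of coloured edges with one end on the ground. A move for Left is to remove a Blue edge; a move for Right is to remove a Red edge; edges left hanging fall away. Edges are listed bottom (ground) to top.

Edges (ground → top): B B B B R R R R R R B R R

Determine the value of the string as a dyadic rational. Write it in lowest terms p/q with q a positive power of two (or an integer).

Build g(s[:k]) for k = 1..13, string s = B B B B R R R R R R B R R.
edge 1 of 13 (B): { 0 | (no moves) } => 1
edge 2 of 13 (B): { 0 1 | (no moves) } => 2
edge 3 of 13 (B): { 0 1 2 | (no moves) } => 3
edge 4 of 13 (B): { 0 1 2 3 | (no moves) } => 4
edge 5 of 13 (R): { 0 1 2 3 | 4 } => 7/2
edge 6 of 13 (R): { 0 1 2 3 | 7/2 4 } => 13/4
edge 7 of 13 (R): { 0 1 2 3 | 13/4 7/2 4 } => 25/8
edge 8 of 13 (R): { 0 1 2 3 | 25/8 13/4 7/2 4 } => 49/16
edge 9 of 13 (R): { 0 1 2 3 | 49/16 25/8 13/4 7/2 4 } => 97/32
edge 10 of 13 (R): { 0 1 2 3 | 97/32 49/16 25/8 13/4 7/2 4 } => 193/64
edge 11 of 13 (B): { 0 1 2 3 193/64 | 97/32 49/16 25/8 13/4 7/2 4 } => 387/128
edge 12 of 13 (R): { 0 1 2 3 193/64 | 387/128 97/32 49/16 25/8 13/4 7/2 4 } => 773/256
edge 13 of 13 (R): { 0 1 2 3 193/64 | 773/256 387/128 97/32 49/16 25/8 13/4 7/2 4 } => 1545/512

1545/512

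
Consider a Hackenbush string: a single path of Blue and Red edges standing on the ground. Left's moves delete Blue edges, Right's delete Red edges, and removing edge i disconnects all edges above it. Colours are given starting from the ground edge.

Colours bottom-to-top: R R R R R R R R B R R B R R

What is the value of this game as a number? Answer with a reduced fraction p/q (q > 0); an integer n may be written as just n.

-503/64

Recurse on prefixes of the 14-edge string R R R R R R R R B R R B R R:
R: Left { · }, Right { 0 } -> simplest -1
RR: Left { · }, Right { -1, 0 } -> simplest -2
RRR: Left { · }, Right { -2, -1, 0 } -> simplest -3
RRRR: Left { · }, Right { -3, -2, -1, 0 } -> simplest -4
RRRRR: Left { · }, Right { -4, -3, -2, -1, 0 } -> simplest -5
RRRRRR: Left { · }, Right { -5, -4, -3, -2, -1, 0 } -> simplest -6
RRRRRRR: Left { · }, Right { -6, -5, -4, -3, -2, -1, 0 } -> simplest -7
RRRRRRRR: Left { · }, Right { -7, -6, -5, -4, -3, -2, -1, 0 } -> simplest -8
RRRRRRRRB: Left { -8 }, Right { -7, -6, -5, -4, -3, -2, -1, 0 } -> simplest -15/2
RRRRRRRRBR: Left { -8 }, Right { -15/2, -7, -6, -5, -4, -3, -2, -1, 0 } -> simplest -31/4
RRRRRRRRBRR: Left { -8 }, Right { -31/4, -15/2, -7, -6, -5, -4, -3, -2, -1, 0 } -> simplest -63/8
RRRRRRRRBRRB: Left { -8, -63/8 }, Right { -31/4, -15/2, -7, -6, -5, -4, -3, -2, -1, 0 } -> simplest -125/16
RRRRRRRRBRRBR: Left { -8, -63/8 }, Right { -125/16, -31/4, -15/2, -7, -6, -5, -4, -3, -2, -1, 0 } -> simplest -251/32
RRRRRRRRBRRBRR: Left { -8, -63/8 }, Right { -251/32, -125/16, -31/4, -15/2, -7, -6, -5, -4, -3, -2, -1, 0 } -> simplest -503/64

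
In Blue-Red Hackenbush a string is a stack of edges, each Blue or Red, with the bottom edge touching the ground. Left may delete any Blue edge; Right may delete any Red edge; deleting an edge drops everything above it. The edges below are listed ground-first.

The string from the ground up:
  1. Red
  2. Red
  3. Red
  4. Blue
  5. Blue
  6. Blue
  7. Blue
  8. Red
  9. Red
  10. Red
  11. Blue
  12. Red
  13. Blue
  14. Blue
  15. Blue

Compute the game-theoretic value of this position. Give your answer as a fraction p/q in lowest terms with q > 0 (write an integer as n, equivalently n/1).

-8657/4096

val(R) = {  | 0 } gives -1
val(RR) = {  | -1 0 } gives -2
val(RRR) = {  | -2 -1 0 } gives -3
val(RRRB) = { -3 | -2 -1 0 } gives -5/2
val(RRRBB) = { -3 -5/2 | -2 -1 0 } gives -9/4
val(RRRBBB) = { -3 -5/2 -9/4 | -2 -1 0 } gives -17/8
val(RRRBBBB) = { -3 -5/2 -9/4 -17/8 | -2 -1 0 } gives -33/16
val(RRRBBBBR) = { -3 -5/2 -9/4 -17/8 | -33/16 -2 -1 0 } gives -67/32
val(RRRBBBBRR) = { -3 -5/2 -9/4 -17/8 | -67/32 -33/16 -2 -1 0 } gives -135/64
val(RRRBBBBRRR) = { -3 -5/2 -9/4 -17/8 | -135/64 -67/32 -33/16 -2 -1 0 } gives -271/128
val(RRRBBBBRRRB) = { -3 -5/2 -9/4 -17/8 -271/128 | -135/64 -67/32 -33/16 -2 -1 0 } gives -541/256
val(RRRBBBBRRRBR) = { -3 -5/2 -9/4 -17/8 -271/128 | -541/256 -135/64 -67/32 -33/16 -2 -1 0 } gives -1083/512
val(RRRBBBBRRRBRB) = { -3 -5/2 -9/4 -17/8 -271/128 -1083/512 | -541/256 -135/64 -67/32 -33/16 -2 -1 0 } gives -2165/1024
val(RRRBBBBRRRBRBB) = { -3 -5/2 -9/4 -17/8 -271/128 -1083/512 -2165/1024 | -541/256 -135/64 -67/32 -33/16 -2 -1 0 } gives -4329/2048
val(RRRBBBBRRRBRBBB) = { -3 -5/2 -9/4 -17/8 -271/128 -1083/512 -2165/1024 -4329/2048 | -541/256 -135/64 -67/32 -33/16 -2 -1 0 } gives -8657/4096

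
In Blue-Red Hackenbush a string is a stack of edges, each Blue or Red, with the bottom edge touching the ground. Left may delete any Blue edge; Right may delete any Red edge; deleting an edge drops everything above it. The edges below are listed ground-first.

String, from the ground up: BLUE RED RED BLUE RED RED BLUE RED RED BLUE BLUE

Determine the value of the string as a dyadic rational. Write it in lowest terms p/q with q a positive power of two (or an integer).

Build G(s[:k]) for k = 1..11, string s = BLUE RED RED BLUE RED RED BLUE RED RED BLUE BLUE.
B: Left { 0 }, Right { ∅ } — simplest 1
BR: Left { 0 }, Right { 1 } — simplest 1/2
BRR: Left { 0 }, Right { 1/2 1 } — simplest 1/4
BRRB: Left { 0 1/4 }, Right { 1/2 1 } — simplest 3/8
BRRBR: Left { 0 1/4 }, Right { 3/8 1/2 1 } — simplest 5/16
BRRBRR: Left { 0 1/4 }, Right { 5/16 3/8 1/2 1 } — simplest 9/32
BRRBRRB: Left { 0 1/4 9/32 }, Right { 5/16 3/8 1/2 1 } — simplest 19/64
BRRBRRBR: Left { 0 1/4 9/32 }, Right { 19/64 5/16 3/8 1/2 1 } — simplest 37/128
BRRBRRBRR: Left { 0 1/4 9/32 }, Right { 37/128 19/64 5/16 3/8 1/2 1 } — simplest 73/256
BRRBRRBRRB: Left { 0 1/4 9/32 73/256 }, Right { 37/128 19/64 5/16 3/8 1/2 1 } — simplest 147/512
BRRBRRBRRBB: Left { 0 1/4 9/32 73/256 147/512 }, Right { 37/128 19/64 5/16 3/8 1/2 1 } — simplest 295/1024

295/1024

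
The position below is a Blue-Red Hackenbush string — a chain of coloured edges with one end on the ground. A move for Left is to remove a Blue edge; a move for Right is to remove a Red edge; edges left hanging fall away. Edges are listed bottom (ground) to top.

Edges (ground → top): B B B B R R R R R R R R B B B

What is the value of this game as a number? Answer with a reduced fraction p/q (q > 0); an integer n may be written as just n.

6159/2048

Recurse on prefixes of the 15-edge string B B B B R R R R R R R R B B B:
edge 1 of 15 (B): { 0 |  } => 1
edge 2 of 15 (B): { 0 1 |  } => 2
edge 3 of 15 (B): { 0 1 2 |  } => 3
edge 4 of 15 (B): { 0 1 2 3 |  } => 4
edge 5 of 15 (R): { 0 1 2 3 | 4 } => 7/2
edge 6 of 15 (R): { 0 1 2 3 | 7/2 4 } => 13/4
edge 7 of 15 (R): { 0 1 2 3 | 13/4 7/2 4 } => 25/8
edge 8 of 15 (R): { 0 1 2 3 | 25/8 13/4 7/2 4 } => 49/16
edge 9 of 15 (R): { 0 1 2 3 | 49/16 25/8 13/4 7/2 4 } => 97/32
edge 10 of 15 (R): { 0 1 2 3 | 97/32 49/16 25/8 13/4 7/2 4 } => 193/64
edge 11 of 15 (R): { 0 1 2 3 | 193/64 97/32 49/16 25/8 13/4 7/2 4 } => 385/128
edge 12 of 15 (R): { 0 1 2 3 | 385/128 193/64 97/32 49/16 25/8 13/4 7/2 4 } => 769/256
edge 13 of 15 (B): { 0 1 2 3 769/256 | 385/128 193/64 97/32 49/16 25/8 13/4 7/2 4 } => 1539/512
edge 14 of 15 (B): { 0 1 2 3 769/256 1539/512 | 385/128 193/64 97/32 49/16 25/8 13/4 7/2 4 } => 3079/1024
edge 15 of 15 (B): { 0 1 2 3 769/256 1539/512 3079/1024 | 385/128 193/64 97/32 49/16 25/8 13/4 7/2 4 } => 6159/2048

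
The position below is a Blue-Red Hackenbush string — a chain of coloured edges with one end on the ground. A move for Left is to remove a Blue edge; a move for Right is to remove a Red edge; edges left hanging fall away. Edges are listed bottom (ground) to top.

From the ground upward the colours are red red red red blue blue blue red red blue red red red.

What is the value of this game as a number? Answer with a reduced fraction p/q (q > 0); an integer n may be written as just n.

G(r) = { (no moves) | 0 } → -1
G(rr) = { (no moves) | -1, 0 } → -2
G(rrr) = { (no moves) | -2, -1, 0 } → -3
G(rrrr) = { (no moves) | -3, -2, -1, 0 } → -4
G(rrrrb) = { -4 | -3, -2, -1, 0 } → -7/2
G(rrrrbb) = { -4, -7/2 | -3, -2, -1, 0 } → -13/4
G(rrrrbbb) = { -4, -7/2, -13/4 | -3, -2, -1, 0 } → -25/8
G(rrrrbbbr) = { -4, -7/2, -13/4 | -25/8, -3, -2, -1, 0 } → -51/16
G(rrrrbbbrr) = { -4, -7/2, -13/4 | -51/16, -25/8, -3, -2, -1, 0 } → -103/32
G(rrrrbbbrrb) = { -4, -7/2, -13/4, -103/32 | -51/16, -25/8, -3, -2, -1, 0 } → -205/64
G(rrrrbbbrrbr) = { -4, -7/2, -13/4, -103/32 | -205/64, -51/16, -25/8, -3, -2, -1, 0 } → -411/128
G(rrrrbbbrrbrr) = { -4, -7/2, -13/4, -103/32 | -411/128, -205/64, -51/16, -25/8, -3, -2, -1, 0 } → -823/256
G(rrrrbbbrrbrrr) = { -4, -7/2, -13/4, -103/32 | -823/256, -411/128, -205/64, -51/16, -25/8, -3, -2, -1, 0 } → -1647/512

-1647/512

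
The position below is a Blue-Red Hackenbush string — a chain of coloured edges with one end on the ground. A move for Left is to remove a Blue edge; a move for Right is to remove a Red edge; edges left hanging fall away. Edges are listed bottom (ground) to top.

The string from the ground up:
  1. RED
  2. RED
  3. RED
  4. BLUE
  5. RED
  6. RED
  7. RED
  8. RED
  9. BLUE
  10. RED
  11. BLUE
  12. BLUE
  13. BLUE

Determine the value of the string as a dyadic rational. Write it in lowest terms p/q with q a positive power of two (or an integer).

1 of 13 · R · max L −∞ · min R 0 gives -1
2 of 13 · RR · max L −∞ · min R -1 gives -2
3 of 13 · RRR · max L −∞ · min R -2 gives -3
4 of 13 · RRRB · max L -3 · min R -2 gives -5/2
5 of 13 · RRRBR · max L -3 · min R -5/2 gives -11/4
6 of 13 · RRRBRR · max L -3 · min R -11/4 gives -23/8
7 of 13 · RRRBRRR · max L -3 · min R -23/8 gives -47/16
8 of 13 · RRRBRRRR · max L -3 · min R -47/16 gives -95/32
9 of 13 · RRRBRRRRB · max L -95/32 · min R -47/16 gives -189/64
10 of 13 · RRRBRRRRBR · max L -95/32 · min R -189/64 gives -379/128
11 of 13 · RRRBRRRRBRB · max L -379/128 · min R -189/64 gives -757/256
12 of 13 · RRRBRRRRBRBB · max L -757/256 · min R -189/64 gives -1513/512
13 of 13 · RRRBRRRRBRBBB · max L -1513/512 · min R -189/64 gives -3025/1024

-3025/1024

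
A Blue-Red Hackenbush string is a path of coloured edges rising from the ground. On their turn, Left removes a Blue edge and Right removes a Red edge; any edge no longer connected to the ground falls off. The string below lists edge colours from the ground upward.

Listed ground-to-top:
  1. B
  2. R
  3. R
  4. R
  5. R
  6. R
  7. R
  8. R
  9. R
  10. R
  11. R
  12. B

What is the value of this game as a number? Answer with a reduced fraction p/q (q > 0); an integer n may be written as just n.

3/2048

Recurse on prefixes of the 12-edge string B R R R R R R R R R R B:
1 of 12 · B · max L 0 · min R +∞ gives 1
2 of 12 · BR · max L 0 · min R 1 gives 1/2
3 of 12 · BRR · max L 0 · min R 1/2 gives 1/4
4 of 12 · BRRR · max L 0 · min R 1/4 gives 1/8
5 of 12 · BRRRR · max L 0 · min R 1/8 gives 1/16
6 of 12 · BRRRRR · max L 0 · min R 1/16 gives 1/32
7 of 12 · BRRRRRR · max L 0 · min R 1/32 gives 1/64
8 of 12 · BRRRRRRR · max L 0 · min R 1/64 gives 1/128
9 of 12 · BRRRRRRRR · max L 0 · min R 1/128 gives 1/256
10 of 12 · BRRRRRRRRR · max L 0 · min R 1/256 gives 1/512
11 of 12 · BRRRRRRRRRR · max L 0 · min R 1/512 gives 1/1024
12 of 12 · BRRRRRRRRRRB · max L 1/1024 · min R 1/512 gives 3/2048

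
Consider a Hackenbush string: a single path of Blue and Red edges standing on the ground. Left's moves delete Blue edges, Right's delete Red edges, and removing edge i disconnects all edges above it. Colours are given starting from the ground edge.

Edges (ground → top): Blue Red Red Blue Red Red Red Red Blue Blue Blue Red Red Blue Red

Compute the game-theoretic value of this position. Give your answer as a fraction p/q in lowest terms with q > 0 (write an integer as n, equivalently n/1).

4325/16384

1 of 15 · B · max L 0 · min R +∞ → 1
2 of 15 · BR · max L 0 · min R 1 → 1/2
3 of 15 · BRR · max L 0 · min R 1/2 → 1/4
4 of 15 · BRRB · max L 1/4 · min R 1/2 → 3/8
5 of 15 · BRRBR · max L 1/4 · min R 3/8 → 5/16
6 of 15 · BRRBRR · max L 1/4 · min R 5/16 → 9/32
7 of 15 · BRRBRRR · max L 1/4 · min R 9/32 → 17/64
8 of 15 · BRRBRRRR · max L 1/4 · min R 17/64 → 33/128
9 of 15 · BRRBRRRRB · max L 33/128 · min R 17/64 → 67/256
10 of 15 · BRRBRRRRBB · max L 67/256 · min R 17/64 → 135/512
11 of 15 · BRRBRRRRBBB · max L 135/512 · min R 17/64 → 271/1024
12 of 15 · BRRBRRRRBBBR · max L 135/512 · min R 271/1024 → 541/2048
13 of 15 · BRRBRRRRBBBRR · max L 135/512 · min R 541/2048 → 1081/4096
14 of 15 · BRRBRRRRBBBRRB · max L 1081/4096 · min R 541/2048 → 2163/8192
15 of 15 · BRRBRRRRBBBRRBR · max L 1081/4096 · min R 2163/8192 → 4325/16384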